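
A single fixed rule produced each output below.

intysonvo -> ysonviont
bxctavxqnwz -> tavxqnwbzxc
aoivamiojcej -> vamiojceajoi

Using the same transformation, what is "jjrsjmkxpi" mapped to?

sjmkxpjijr

The pattern: swap the first and last characters, then move the first 3 characters to the end (rotate left by 3).
On "jjrsjmkxpi": the first step gives "ijrsjmkxpj", and the second then gives "sjmkxpjijr".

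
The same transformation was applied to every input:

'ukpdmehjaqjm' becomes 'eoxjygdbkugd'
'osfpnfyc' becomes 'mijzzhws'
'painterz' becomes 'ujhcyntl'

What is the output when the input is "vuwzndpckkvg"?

optqxhwjeeap

In each case the input is transformed by: swap each adjacent pair of characters (1↔2, 3↔4, ...), then shift every letter 6 places backward in the alphabet (wrapping around).
Working it through for "vuwzndpckkvg": intermediate "uvzwdncpkkgv", final "optqxhwjeeap".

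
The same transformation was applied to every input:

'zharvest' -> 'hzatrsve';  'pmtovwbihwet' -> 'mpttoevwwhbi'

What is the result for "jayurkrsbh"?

The transformation: move the first character to the end, then take characters alternately from the front and the back (1st, last, 2nd, 2nd-last, ...).
Applying both steps to "jayurkrsbh": "ayurkrsbhj", then "ajyhubrskr".

ajyhubrskr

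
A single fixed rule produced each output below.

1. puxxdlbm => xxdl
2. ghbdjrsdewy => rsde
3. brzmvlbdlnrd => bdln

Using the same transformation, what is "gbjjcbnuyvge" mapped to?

nuyv

What's happening: delete the last 2 characters, then keep only the last 4 characters.
Working it through for "gbjjcbnuyvge": intermediate "gbjjcbnuyv", final "nuyv".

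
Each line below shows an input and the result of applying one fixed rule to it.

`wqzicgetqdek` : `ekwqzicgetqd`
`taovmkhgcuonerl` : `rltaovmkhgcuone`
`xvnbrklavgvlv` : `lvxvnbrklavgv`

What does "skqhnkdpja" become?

Looking at the pairs, the operation is to move the last 2 characters to the front (rotate right by 2).
Doing the same to "skqhnkdpja": "jaskqhnkdp".

jaskqhnkdp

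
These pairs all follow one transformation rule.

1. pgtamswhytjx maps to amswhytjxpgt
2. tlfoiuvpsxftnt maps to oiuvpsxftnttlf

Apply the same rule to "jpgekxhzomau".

The pattern: move the first 3 characters to the end (rotate left by 3).
Applying that to "jpgekxhzomau" gives "ekxhzomaujpg".

ekxhzomaujpg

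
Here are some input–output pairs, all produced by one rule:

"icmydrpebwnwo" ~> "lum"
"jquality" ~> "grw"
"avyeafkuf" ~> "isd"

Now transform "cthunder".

bcp

The pattern: shift every letter 2 places backward in the alphabet (wrapping around), then keep only the last 3 characters.
On "cthunder": the first step gives "arfslbcp", and the second then gives "bcp".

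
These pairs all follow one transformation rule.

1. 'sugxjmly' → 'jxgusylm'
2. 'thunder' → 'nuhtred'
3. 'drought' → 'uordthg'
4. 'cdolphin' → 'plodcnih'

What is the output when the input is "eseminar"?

Rule — move the last 3 characters to the front (rotate right by 3), then reverse the string.
On "eseminar": the first step gives "naresemi", and the second then gives "imeseran".
(Check on "sugxjmly": → "mlysugxj" → "jxgusylm" ✓)

imeseran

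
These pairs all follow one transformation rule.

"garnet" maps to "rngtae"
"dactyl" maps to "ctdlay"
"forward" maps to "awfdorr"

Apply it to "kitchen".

hckniet

What's happening: take characters alternately from the front and the back (1st, last, 2nd, 2nd-last, ...), then move the last 2 characters to the front (rotate right by 2).
On "kitchen": the first step gives "kniethc", and the second then gives "hckniet".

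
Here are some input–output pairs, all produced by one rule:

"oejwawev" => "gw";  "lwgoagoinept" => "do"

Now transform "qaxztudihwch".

Rule — shift every letter 8 places backward in the alphabet (wrapping around), then keep only the first 2 characters.
Working it through for "qaxztudihwch": intermediate "isprlmvazouz", final "is".

is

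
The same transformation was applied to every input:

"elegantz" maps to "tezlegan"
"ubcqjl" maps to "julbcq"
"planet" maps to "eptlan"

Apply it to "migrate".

tmeigra

The transformation: swap the first and last characters, then move the last 2 characters to the front (rotate right by 2).
Working it through for "migrate": intermediate "eigratm", final "tmeigra".
(Check on "planet": → "tlanep" → "eptlan" ✓)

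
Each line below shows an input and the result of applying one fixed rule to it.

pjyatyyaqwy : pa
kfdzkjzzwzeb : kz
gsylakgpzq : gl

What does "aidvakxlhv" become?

av

Rule — keep one character in every 3, starting at position 1 (positions 1st, 4th, 7th, ...), then delete the last 2 characters.
Applying that to "aidvakxlhv" gives "av".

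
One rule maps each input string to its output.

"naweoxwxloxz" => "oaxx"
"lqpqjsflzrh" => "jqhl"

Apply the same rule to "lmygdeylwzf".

dmfl

Looking at the pairs, the operation is to keep one character in every 3, starting at position 2 (positions 2nd, 5th, 8th, ...), then swap each adjacent pair of characters (1↔2, 3↔4, ...).
Applying both steps to "lmygdeylwzf": "mdlf", then "dmfl".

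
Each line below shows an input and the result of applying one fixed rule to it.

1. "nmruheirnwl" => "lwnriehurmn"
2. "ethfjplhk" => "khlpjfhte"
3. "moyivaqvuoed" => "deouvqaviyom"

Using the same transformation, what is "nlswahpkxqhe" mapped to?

The pattern: reverse the string.
Applying that to "nlswahpkxqhe" gives "ehqxkphawsln".

ehqxkphawsln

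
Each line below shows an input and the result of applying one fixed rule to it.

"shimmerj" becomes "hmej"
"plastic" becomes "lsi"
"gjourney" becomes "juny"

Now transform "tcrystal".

Looking at the pairs, the operation is to keep every other character starting from the second (positions 2nd, 4th, 6th, ...).
Doing the same to "tcrystal": "cytl".

cytl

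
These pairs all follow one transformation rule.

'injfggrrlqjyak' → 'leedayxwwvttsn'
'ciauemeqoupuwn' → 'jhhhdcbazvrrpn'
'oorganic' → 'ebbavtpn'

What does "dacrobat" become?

gebqponn

The transformation: sort the characters into reverse alphabetical order, then shift every letter 13 places forward in the alphabet (wrapping around) — i.e. ROT13.
Applying that to "dacrobat" gives "gebqponn".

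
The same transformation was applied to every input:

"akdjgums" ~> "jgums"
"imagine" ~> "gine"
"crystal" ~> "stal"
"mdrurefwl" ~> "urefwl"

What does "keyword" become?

word

What's happening: delete the first 3 characters.
So "keyword" becomes "word".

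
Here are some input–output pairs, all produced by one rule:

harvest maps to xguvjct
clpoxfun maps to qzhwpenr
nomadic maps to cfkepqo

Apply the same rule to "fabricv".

tkexhcd

What's happening: move the first 3 characters to the end (rotate left by 3), then shift every letter 2 places forward in the alphabet (wrapping around).
Doing the same to "fabricv": "tkexhcd".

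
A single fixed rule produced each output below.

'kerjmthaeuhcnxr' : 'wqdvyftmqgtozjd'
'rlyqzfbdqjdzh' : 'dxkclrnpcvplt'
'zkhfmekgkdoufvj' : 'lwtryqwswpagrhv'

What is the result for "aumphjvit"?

The rule is to shift every letter 12 places forward in the alphabet (wrapping around).
So "aumphjvit" becomes "mgybtvhuf".

mgybtvhuf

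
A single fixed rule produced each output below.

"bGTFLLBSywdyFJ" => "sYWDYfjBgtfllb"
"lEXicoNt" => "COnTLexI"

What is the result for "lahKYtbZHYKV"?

The transformation: flip the case of every letter, then swap the front and back halves of the string.
Starting from "lahKYtbZHYKV": after the first operation, "LAHkyTBzhykv"; after the second, "BzhykvLAHkyT".

BzhykvLAHkyT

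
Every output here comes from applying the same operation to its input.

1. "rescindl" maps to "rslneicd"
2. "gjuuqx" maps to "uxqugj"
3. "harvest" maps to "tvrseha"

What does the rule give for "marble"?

mrelab

The pattern: sort the characters into reverse alphabetical order, then swap each adjacent pair of characters (1↔2, 3↔4, ...).
Starting from "marble": after the first operation, "rmleba"; after the second, "mrelab".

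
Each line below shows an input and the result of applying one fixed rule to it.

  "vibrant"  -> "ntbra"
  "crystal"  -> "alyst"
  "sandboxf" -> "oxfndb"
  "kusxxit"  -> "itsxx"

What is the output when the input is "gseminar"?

The pattern: delete the first 2 characters, then move the first 3 characters to the end (rotate left by 3).
For "gseminar" the result is "naremi".

naremi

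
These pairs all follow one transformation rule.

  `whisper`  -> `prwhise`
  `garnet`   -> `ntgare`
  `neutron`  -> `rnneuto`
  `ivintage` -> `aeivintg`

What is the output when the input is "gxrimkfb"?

kbgxrimf

Looking at the pairs, the operation is to move the last 2 characters to the front (rotate right by 2), then swap the first and last characters.
On "gxrimkfb": the first step gives "fbgxrimk", and the second then gives "kbgxrimf".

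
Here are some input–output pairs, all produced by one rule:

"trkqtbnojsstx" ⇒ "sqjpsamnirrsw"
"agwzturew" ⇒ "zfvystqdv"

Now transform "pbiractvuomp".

oahqzbsutnlo

The transformation: shift every letter 1 place backward in the alphabet (wrapping around).
Doing the same to "pbiractvuomp": "oahqzbsutnlo".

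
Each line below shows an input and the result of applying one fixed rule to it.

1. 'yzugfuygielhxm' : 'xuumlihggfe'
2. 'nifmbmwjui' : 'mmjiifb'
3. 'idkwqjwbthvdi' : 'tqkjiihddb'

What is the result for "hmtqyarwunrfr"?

The transformation: sort the characters into reverse alphabetical order, then delete the first 3 characters.
"hmtqyarwunrfr" → "ywutrrrqnmhfa" → "trrrqnmhfa".
(Check on "yzugfuygielhxm": → "zyyxuumlihggfe" → "xuumlihggfe" ✓)

trrrqnmhfa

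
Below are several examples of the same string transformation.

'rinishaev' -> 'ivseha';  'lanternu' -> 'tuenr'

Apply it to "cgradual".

aldau

The transformation: delete the first 3 characters, then take characters alternately from the front and the back (1st, last, 2nd, 2nd-last, ...).
Working it through for "cgradual": intermediate "adual", final "aldau".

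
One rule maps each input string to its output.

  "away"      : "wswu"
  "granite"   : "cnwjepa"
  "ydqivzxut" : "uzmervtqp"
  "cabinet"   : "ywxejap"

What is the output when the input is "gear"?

Looking at the pairs, the operation is to shift every letter 4 places backward in the alphabet (wrapping around).
On "gear" that produces "cawn".

cawn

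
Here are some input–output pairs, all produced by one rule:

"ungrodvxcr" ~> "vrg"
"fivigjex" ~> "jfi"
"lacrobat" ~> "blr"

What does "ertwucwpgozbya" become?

The pattern: swap the front and back halves of the string, then keep one character in every 3, starting at position 2 (positions 2nd, 5th, 8th, ...).
Starting from "ertwucwpgozbya": after the first operation, "pgozbyaertwucw"; after the second, "gbeww".

gbeww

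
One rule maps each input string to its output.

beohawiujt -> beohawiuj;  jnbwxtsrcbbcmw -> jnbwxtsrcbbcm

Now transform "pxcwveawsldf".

Looking at the pairs, the operation is to delete the last character.
Doing the same to "pxcwveawsldf": "pxcwveawsld".

pxcwveawsld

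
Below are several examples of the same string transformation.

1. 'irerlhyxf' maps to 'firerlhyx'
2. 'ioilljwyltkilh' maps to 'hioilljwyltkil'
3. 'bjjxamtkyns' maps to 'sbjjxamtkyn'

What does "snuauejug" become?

What's happening: move the last character to the front.
"snuauejug" → "gsnuaueju".

gsnuaueju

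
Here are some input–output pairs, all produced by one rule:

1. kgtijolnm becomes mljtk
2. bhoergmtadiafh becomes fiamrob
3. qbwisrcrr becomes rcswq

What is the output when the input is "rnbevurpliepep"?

eelrvbr

Looking at the pairs, the operation is to keep every other character starting from the first (positions 1st, 3rd, 5th, ...), then reverse the string.
Applying that to "rnbevurpliepep" gives "eelrvbr".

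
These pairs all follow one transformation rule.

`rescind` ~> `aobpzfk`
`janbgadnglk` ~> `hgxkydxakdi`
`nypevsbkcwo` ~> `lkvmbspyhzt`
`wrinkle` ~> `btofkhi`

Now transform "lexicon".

The rule is to shift every letter 3 places backward in the alphabet (wrapping around), then move the last character to the front.
Working it through for "lexicon": intermediate "ibufzlk", final "kibufzl".

kibufzl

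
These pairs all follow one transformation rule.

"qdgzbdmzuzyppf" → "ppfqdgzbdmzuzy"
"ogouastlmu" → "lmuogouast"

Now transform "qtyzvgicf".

Each output is the input with this applied: move the last 3 characters to the front (rotate right by 3).
For "qtyzvgicf" the result is "icfqtyzvg".

icfqtyzvg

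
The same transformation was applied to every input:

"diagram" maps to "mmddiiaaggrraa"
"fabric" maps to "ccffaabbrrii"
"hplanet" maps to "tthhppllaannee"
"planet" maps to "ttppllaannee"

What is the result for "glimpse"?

eegglliimmppss

The transformation: double every character, then move the last 2 characters to the front (rotate right by 2).
Working it through for "glimpse": intermediate "gglliimmppssee", final "eegglliimmppss".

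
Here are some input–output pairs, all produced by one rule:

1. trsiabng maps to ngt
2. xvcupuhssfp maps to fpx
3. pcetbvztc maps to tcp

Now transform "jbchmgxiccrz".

rzj

The pattern: move the first character to the end, then keep only the last 3 characters.
On "jbchmgxiccrz": the first step gives "bchmgxiccrzj", and the second then gives "rzj".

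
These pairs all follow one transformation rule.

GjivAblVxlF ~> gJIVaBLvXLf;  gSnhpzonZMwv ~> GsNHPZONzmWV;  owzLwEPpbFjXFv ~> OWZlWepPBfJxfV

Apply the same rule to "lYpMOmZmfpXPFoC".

LyPmoMzMFPxpfOc

In each case the input is transformed by: flip the case of every letter.
Applying that to "lYpMOmZmfpXPFoC" gives "LyPmoMzMFPxpfOc".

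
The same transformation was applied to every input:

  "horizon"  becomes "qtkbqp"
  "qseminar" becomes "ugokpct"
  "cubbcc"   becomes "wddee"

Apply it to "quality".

Looking at the pairs, the operation is to delete the first character, then shift every letter 2 places forward in the alphabet (wrapping around).
Starting from "quality": after the first operation, "uality"; after the second, "wcnkva".

wcnkva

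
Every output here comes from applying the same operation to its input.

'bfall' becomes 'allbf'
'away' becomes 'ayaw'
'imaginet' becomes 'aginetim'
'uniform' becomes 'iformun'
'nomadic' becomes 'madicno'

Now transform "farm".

rmfa

The pattern: move the first 2 characters to the end (rotate left by 2).
So "farm" becomes "rmfa".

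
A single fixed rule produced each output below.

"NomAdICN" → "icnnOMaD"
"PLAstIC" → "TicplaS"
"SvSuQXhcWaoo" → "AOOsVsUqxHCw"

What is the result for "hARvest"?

ESTHarV

Looking at the pairs, the operation is to flip the case of every letter, then move the last 3 characters to the front (rotate right by 3).
For "hARvest", step one produces "HarVEST"; step two turns that into "ESTHarV".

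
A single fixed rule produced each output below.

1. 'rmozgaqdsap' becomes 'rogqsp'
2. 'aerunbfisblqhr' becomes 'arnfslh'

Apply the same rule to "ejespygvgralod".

The transformation: keep every other character starting from the first (positions 1st, 3rd, 5th, ...).
Doing the same to "ejespygvgralod": "eepggao".

eepggao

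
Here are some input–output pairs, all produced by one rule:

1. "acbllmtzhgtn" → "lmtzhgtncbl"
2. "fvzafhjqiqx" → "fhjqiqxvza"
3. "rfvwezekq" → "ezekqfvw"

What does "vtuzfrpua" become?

The transformation: delete the first character, then move the first 3 characters to the end (rotate left by 3).
"vtuzfrpua" → "frpuatuz".

frpuatuz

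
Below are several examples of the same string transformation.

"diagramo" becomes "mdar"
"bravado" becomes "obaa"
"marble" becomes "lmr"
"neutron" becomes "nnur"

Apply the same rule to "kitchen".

nkth

Looking at the pairs, the operation is to keep every other character starting from the first (positions 1st, 3rd, 5th, ...), then move the last character to the front.
Applying both steps to "kitchen": "kthn", then "nkth".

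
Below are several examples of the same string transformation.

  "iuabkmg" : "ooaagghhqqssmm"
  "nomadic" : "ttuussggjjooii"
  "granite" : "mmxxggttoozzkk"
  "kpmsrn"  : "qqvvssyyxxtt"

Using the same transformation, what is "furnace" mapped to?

What's happening: double every character, then shift every letter 6 places forward in the alphabet (wrapping around).
Working it through for "furnace": intermediate "ffuurrnnaaccee", final "llaaxxttggiikk".
(Check on "nomadic": → "nnoommaaddiicc" → "ttuussggjjooii" ✓)

llaaxxttggiikk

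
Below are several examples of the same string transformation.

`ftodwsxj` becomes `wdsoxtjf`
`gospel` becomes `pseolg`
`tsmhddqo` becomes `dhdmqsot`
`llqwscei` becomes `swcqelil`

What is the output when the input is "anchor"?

hconra

Looking at the pairs, the operation is to swap the front and back halves of the string, then take characters alternately from the front and the back (1st, last, 2nd, 2nd-last, ...).
Applying that to "anchor" gives "hconra".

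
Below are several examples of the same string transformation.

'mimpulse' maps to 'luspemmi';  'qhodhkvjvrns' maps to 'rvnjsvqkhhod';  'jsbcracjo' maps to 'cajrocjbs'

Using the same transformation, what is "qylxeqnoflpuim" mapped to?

upilmfqoynlqxe

The rule is to move the last 3 characters to the front (rotate right by 3), then take characters alternately from the front and the back (1st, last, 2nd, 2nd-last, ...).
For "qylxeqnoflpuim", step one produces "uimqylxeqnoflp"; step two turns that into "upilmfqoynlqxe".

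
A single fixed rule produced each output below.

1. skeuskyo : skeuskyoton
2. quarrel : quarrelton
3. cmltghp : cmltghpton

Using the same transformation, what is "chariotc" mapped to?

chariotcton

In each case the input is transformed by: append "ton".
Doing the same to "chariotc": "chariotcton".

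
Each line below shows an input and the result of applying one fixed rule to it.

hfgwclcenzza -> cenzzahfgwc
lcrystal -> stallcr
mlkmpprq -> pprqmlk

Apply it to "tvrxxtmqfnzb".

mqfnzbtvrxx

In each case the input is transformed by: swap the front and back halves of the string, then delete the last character.
For "tvrxxtmqfnzb", step one produces "mqfnzbtvrxxt"; step two turns that into "mqfnzbtvrxx".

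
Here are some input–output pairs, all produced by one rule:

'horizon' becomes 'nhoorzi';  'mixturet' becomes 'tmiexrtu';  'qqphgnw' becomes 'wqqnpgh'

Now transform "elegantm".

Rule — swap the first and last characters, then take characters alternately from the front and the back (1st, last, 2nd, 2nd-last, ...).
Working it through for "elegantm": intermediate "mlegante", final "meltenga".

meltenga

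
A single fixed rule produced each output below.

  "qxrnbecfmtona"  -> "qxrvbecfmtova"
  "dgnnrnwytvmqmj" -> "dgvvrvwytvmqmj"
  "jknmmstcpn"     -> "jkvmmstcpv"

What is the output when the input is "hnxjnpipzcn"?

hvxjvpipzcv

In each case the input is transformed by: replace every "n" with "v".
On "hnxjnpipzcn" that produces "hvxjvpipzcv".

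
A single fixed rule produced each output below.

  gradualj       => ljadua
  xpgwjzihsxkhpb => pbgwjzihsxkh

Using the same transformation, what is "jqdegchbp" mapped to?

bpdegch

Looking at the pairs, the operation is to delete the first 2 characters, then move the last 2 characters to the front (rotate right by 2).
"jqdegchbp" → "degchbp" → "bpdegch".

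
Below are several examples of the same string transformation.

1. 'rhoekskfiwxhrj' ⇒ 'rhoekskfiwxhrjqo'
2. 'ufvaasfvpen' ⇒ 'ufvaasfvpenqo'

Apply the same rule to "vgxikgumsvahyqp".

vgxikgumsvahyqpqo

Each output is the input with this applied: append "qo".
"vgxikgumsvahyqp" → "vgxikgumsvahyqpqo".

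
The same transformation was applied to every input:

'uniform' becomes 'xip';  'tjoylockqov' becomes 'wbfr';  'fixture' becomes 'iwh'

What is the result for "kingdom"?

In each case the input is transformed by: keep one character in every 3, starting at position 1 (positions 1st, 4th, 7th, ...), then shift every letter 3 places forward in the alphabet (wrapping around).
Applying that to "kingdom" gives "njp".

njp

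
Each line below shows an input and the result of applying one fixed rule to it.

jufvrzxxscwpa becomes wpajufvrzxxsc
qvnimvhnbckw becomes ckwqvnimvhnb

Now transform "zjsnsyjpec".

The pattern: move the last 3 characters to the front (rotate right by 3).
"zjsnsyjpec" → "peczjsnsyj".

peczjsnsyj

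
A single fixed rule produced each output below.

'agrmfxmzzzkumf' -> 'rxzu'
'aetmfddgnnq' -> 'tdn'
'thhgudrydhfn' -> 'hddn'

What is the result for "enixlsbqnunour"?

Rule — keep one character in every 3, starting at position 3 (positions 3rd, 6th, 9th, ...).
So "enixlsbqnunour" becomes "isno".

isno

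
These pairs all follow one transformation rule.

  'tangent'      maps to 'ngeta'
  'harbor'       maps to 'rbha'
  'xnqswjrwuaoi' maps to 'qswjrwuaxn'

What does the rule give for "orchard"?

Looking at the pairs, the operation is to delete the last 2 characters, then move the first 2 characters to the end (rotate left by 2).
Working it through for "orchard": intermediate "orcha", final "chaor".

chaor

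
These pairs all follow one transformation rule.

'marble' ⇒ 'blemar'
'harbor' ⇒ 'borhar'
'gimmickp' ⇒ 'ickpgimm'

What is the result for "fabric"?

Rule — swap the front and back halves of the string.
For "fabric" the result is "ricfab".

ricfab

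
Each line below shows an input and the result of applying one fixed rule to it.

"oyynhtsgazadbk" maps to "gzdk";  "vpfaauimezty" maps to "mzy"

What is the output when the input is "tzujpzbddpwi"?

dpi

Looking at the pairs, the operation is to keep every other character starting from the second (positions 2nd, 4th, 6th, ...), then delete the first 3 characters.
Applying both steps to "tzujpzbddpwi": "zjzdpi", then "dpi".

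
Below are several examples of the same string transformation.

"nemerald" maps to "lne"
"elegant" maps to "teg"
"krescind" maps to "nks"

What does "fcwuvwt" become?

The rule is to keep one character in every 3, starting at position 1 (positions 1st, 4th, 7th, ...), then move the last character to the front.
"fcwuvwt" → "fut" → "tfu".

tfu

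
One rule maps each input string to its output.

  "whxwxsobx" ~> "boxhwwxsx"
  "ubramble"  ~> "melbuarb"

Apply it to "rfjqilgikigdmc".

gcmfrqjliigikd

In each case the input is transformed by: swap each adjacent pair of characters (1↔2, 3↔4, ...), then move the last 3 characters to the front (rotate right by 3).
Applying both steps to "rfjqilgikigdmc": "frqjliigikdgcm", then "gcmfrqjliigikd".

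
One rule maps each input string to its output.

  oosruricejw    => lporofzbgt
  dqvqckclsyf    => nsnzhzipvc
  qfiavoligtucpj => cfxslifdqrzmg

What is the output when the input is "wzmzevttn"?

Looking at the pairs, the operation is to shift every letter 3 places backward in the alphabet (wrapping around), then delete the first character.
For "wzmzevttn", step one produces "twjwbsqqk"; step two turns that into "wjwbsqqk".

wjwbsqqk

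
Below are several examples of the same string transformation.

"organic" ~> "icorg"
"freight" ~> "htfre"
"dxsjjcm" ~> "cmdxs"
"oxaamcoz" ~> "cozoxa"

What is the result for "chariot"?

otcha

Each output is the input with this applied: move the first 3 characters to the end (rotate left by 3), then delete the first 2 characters.
"chariot" → "riotcha" → "otcha".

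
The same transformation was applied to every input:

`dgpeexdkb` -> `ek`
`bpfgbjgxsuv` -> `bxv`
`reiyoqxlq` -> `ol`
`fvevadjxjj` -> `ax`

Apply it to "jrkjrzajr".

rj

The rule is to delete the first 2 characters, then keep one character in every 3, starting at position 3 (positions 3rd, 6th, 9th, ...).
"jrkjrzajr" → "kjrzajr" → "rj".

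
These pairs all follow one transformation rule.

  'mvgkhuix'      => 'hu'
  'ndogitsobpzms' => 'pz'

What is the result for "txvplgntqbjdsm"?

Rule — move the last 2 characters to the front (rotate right by 2), then keep only the last 2 characters.
On "txvplgntqbjdsm": the first step gives "smtxvplgntqbjd", and the second then gives "jd".

jd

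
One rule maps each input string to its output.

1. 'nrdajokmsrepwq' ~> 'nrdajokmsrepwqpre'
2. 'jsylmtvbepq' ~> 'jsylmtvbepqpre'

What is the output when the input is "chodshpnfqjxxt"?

chodshpnfqjxxtpre

What's happening: append "pre".
"chodshpnfqjxxt" → "chodshpnfqjxxtpre".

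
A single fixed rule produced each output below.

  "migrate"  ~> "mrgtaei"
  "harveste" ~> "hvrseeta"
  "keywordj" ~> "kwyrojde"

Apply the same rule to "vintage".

vtngaei

The pattern: swap each adjacent pair of characters (1↔2, 3↔4, ...), then move the first character to the end.
For "vintage", step one produces "ivtngae"; step two turns that into "vtngaei".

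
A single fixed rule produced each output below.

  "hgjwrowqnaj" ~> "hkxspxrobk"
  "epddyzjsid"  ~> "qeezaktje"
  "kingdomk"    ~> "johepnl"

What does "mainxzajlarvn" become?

The transformation: delete the first character, then shift every letter 1 place forward in the alphabet (wrapping around).
Applying that to "mainxzajlarvn" gives "bjoyabkmbswo".

bjoyabkmbswo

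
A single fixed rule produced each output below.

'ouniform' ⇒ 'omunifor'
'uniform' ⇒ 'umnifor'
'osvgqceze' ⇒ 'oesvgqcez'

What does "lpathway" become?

What's happening: swap the first and last characters, then move the last character to the front.
Doing the same to "lpathway": "lypathwa".

lypathwa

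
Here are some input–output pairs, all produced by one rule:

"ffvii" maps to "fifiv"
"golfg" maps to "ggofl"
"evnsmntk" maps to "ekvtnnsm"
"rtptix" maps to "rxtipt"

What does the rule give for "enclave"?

In each case the input is transformed by: take characters alternately from the front and the back (1st, last, 2nd, 2nd-last, ...).
Doing the same to "enclave": "eenvcal".

eenvcal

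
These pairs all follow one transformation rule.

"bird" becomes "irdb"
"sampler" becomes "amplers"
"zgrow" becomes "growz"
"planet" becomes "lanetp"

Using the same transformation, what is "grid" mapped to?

ridg

Rule — move the first character to the end.
So "grid" becomes "ridg".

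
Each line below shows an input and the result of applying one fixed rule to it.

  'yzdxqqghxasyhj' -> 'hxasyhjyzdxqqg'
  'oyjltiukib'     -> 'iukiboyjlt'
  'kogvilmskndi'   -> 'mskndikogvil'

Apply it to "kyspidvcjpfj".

Each output is the input with this applied: swap the front and back halves of the string.
On "kyspidvcjpfj" that produces "vcjpfjkyspid".

vcjpfjkyspid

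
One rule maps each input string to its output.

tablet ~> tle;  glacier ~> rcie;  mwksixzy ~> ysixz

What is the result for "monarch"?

harc

What's happening: delete the first 3 characters, then move the last character to the front.
Applying both steps to "monarch": "arch", then "harc".
(Check on "mwksixzy": → "sixzy" → "ysixz" ✓)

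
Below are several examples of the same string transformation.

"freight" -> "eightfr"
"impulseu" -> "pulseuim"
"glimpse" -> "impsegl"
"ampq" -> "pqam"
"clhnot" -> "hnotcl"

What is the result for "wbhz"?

hzwb

The rule is to move the first 2 characters to the end (rotate left by 2).
On "wbhz" that produces "hzwb".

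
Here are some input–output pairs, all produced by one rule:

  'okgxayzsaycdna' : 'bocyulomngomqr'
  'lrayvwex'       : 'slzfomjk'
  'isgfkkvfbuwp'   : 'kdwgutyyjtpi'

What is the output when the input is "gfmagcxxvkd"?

Rule — move the last 2 characters to the front (rotate right by 2), then shift every letter 12 places backward in the alphabet (wrapping around).
Doing the same to "gfmagcxxvkd": "yrutaouqllj".

yrutaouqllj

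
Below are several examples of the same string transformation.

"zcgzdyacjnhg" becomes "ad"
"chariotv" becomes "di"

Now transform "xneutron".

yo

Rule — shift every letter 1 place forward in the alphabet (wrapping around), then keep only the first 2 characters.
On "xneutron": the first step gives "yofvuspo", and the second then gives "yo".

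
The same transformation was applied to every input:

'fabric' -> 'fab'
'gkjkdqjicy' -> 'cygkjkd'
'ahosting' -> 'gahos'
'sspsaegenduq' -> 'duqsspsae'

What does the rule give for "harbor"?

har

Each output is the input with this applied: swap the front and back halves of the string, then delete the first 3 characters.
Applying both steps to "harbor": "borhar", then "har".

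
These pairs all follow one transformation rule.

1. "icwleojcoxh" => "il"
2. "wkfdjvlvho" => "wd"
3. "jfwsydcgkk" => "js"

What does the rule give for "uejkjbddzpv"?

The pattern: keep one character in every 3, starting at position 1 (positions 1st, 4th, 7th, ...), then delete the last 2 characters.
So "uejkjbddzpv" becomes "uk".
(Check on "jfwsydcgkk": → "jsck" → "js" ✓)

uk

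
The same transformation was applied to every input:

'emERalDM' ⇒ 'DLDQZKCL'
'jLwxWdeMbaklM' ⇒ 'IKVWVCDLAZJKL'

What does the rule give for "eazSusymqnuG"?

In each case the input is transformed by: shift every letter 1 place backward in the alphabet (wrapping around), then convert every letter to uppercase.
On "eazSusymqnuG": the first step gives "dzyRtrxlpmtF", and the second then gives "DZYRTRXLPMTF".

DZYRTRXLPMTF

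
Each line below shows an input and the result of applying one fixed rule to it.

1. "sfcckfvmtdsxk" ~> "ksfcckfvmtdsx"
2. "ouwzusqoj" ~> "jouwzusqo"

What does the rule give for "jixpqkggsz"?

The transformation: move the last character to the front.
For "jixpqkggsz" the result is "zjixpqkggs".

zjixpqkggs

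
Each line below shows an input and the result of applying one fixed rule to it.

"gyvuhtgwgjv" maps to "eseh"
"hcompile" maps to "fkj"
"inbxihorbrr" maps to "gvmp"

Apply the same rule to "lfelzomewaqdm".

The transformation: shift every letter 2 places backward in the alphabet (wrapping around), then keep one character in every 3, starting at position 1 (positions 1st, 4th, 7th, ...).
For "lfelzomewaqdm", step one produces "jdcjxmkcuyobk"; step two turns that into "jjkyk".

jjkyk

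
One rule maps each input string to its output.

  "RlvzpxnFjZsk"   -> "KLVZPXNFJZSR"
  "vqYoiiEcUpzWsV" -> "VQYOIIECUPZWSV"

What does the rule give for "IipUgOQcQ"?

QIPUGOQCI

The pattern: swap the first and last characters, then convert every letter to uppercase.
For "IipUgOQcQ", step one produces "QipUgOQcI"; step two turns that into "QIPUGOQCI".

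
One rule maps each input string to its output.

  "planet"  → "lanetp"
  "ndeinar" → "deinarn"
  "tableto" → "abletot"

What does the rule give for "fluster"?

The rule is to move the first character to the end.
For "fluster" the result is "lusterf".

lusterf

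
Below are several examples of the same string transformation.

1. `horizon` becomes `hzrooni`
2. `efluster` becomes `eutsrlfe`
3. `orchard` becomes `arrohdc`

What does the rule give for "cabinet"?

atniecb

The rule is to sort the characters into reverse alphabetical order, then move the last character to the front.
Working it through for "cabinet": intermediate "tniecba", final "atniecb".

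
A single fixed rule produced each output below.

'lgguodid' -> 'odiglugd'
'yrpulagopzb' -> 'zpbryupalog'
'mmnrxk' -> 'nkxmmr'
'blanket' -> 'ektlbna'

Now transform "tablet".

bteatl

In each case the input is transformed by: swap each adjacent pair of characters (1↔2, 3↔4, ...), then move the last 3 characters to the front (rotate right by 3).
"tablet" → "atlbte" → "bteatl".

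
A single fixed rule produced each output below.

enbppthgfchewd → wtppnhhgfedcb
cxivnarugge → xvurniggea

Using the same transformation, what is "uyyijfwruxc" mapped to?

yyxwurjifc

The rule is to delete the first character, then sort the characters into reverse alphabetical order.
"uyyijfwruxc" → "yyijfwruxc" → "yyxwurjifc".
(Check on "cxivnarugge": → "xivnarugge" → "xvurniggea" ✓)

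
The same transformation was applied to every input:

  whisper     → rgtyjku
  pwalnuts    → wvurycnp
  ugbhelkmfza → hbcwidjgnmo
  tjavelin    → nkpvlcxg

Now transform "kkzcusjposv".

What's happening: shift every letter 2 places forward in the alphabet (wrapping around), then move the last 3 characters to the front (rotate right by 3).
Applying both steps to "kkzcusjposv": "mmbewulrqux", then "quxmmbewulr".

quxmmbewulr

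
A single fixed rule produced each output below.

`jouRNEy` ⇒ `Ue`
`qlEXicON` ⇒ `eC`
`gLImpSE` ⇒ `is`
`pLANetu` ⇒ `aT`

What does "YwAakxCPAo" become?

aXa

What's happening: flip the case of every letter, then keep one character in every 3, starting at position 3 (positions 3rd, 6th, 9th, ...).
"YwAakxCPAo" → "yWaAKXcpaO" → "aXa".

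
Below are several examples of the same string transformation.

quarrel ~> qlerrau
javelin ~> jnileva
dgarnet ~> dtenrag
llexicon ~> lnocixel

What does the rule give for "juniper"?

jrepinu

In each case the input is transformed by: reverse the string, then move the last character to the front.
Applying that to "juniper" gives "jrepinu".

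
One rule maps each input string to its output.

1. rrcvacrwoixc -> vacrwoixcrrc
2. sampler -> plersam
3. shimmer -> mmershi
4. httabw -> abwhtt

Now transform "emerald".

raldeme

The pattern: move the first 3 characters to the end (rotate left by 3).
Doing the same to "emerald": "raldeme".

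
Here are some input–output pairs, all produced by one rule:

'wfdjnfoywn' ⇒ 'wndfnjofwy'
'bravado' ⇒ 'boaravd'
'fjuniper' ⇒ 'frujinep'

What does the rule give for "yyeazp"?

Each output is the input with this applied: move the last character to the front, then swap each adjacent pair of characters (1↔2, 3↔4, ...).
Applying that to "yyeazp" gives "ypeyza".

ypeyza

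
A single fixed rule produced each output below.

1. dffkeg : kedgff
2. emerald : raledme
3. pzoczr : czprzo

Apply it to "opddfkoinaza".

dfkoinazoapd

In each case the input is transformed by: swap the first and last characters, then move the first 3 characters to the end (rotate left by 3).
For "opddfkoinaza" the result is "dfkoinazoapd".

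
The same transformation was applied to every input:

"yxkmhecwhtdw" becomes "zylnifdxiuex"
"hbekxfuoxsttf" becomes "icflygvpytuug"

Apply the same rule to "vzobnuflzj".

wapcovgmak

The transformation: shift every letter 1 place forward in the alphabet (wrapping around).
On "vzobnuflzj" that produces "wapcovgmak".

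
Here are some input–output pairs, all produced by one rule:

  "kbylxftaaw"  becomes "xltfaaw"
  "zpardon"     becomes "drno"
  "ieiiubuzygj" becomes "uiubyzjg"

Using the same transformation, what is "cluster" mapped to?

Each output is the input with this applied: delete the first 3 characters, then swap each adjacent pair of characters (1↔2, 3↔4, ...).
"cluster" → "ster" → "tsre".

tsre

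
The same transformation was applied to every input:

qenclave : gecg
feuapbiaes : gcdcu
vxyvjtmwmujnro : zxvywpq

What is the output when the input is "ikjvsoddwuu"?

Looking at the pairs, the operation is to keep every other character starting from the second (positions 2nd, 4th, 6th, ...), then shift every letter 2 places forward in the alphabet (wrapping around).
Working it through for "ikjvsoddwuu": intermediate "kvodu", final "mxqfw".
(Check on "vxyvjtmwmujnro": → "xvtwuno" → "zxvywpq" ✓)

mxqfw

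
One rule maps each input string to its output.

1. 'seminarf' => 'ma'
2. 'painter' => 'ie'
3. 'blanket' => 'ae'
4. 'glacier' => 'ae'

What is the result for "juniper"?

In each case the input is transformed by: keep one character in every 3, starting at position 3 (positions 3rd, 6th, 9th, ...).
For "juniper" the result is "ne".

ne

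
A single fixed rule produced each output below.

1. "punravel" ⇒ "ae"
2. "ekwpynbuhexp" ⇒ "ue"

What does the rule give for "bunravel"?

ae

The rule is to delete the first 2 characters, then keep only the vowels.
So "bunravel" becomes "ae".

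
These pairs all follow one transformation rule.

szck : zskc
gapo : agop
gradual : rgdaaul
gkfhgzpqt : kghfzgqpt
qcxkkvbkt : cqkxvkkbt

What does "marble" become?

ambrel

Looking at the pairs, the operation is to swap each adjacent pair of characters (1↔2, 3↔4, ...).
Applying that to "marble" gives "ambrel".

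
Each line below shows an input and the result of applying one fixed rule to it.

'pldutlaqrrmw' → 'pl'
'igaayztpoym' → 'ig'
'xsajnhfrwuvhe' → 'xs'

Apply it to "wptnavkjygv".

wp

Looking at the pairs, the operation is to keep only the first 2 characters.
Applying that to "wptnavkjygv" gives "wp".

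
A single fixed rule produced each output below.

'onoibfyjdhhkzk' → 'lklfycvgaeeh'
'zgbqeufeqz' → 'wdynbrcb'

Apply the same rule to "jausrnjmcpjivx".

gxrpokgjzmgf

The rule is to delete the last 2 characters, then shift every letter 3 places backward in the alphabet (wrapping around).
Working it through for "jausrnjmcpjivx": intermediate "jausrnjmcpji", final "gxrpokgjzmgf".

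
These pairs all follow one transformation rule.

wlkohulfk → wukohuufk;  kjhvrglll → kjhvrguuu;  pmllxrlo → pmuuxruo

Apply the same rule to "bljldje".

Looking at the pairs, the operation is to replace every "l" with "u".
Applying that to "bljldje" gives "bujudje".

bujudje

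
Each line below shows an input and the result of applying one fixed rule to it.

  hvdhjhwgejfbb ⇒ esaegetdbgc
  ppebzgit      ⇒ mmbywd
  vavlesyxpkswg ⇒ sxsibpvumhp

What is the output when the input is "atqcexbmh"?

Rule — delete the last 2 characters, then shift every letter 3 places backward in the alphabet (wrapping around).
For "atqcexbmh", step one produces "atqcexb"; step two turns that into "xqnzbuy".

xqnzbuy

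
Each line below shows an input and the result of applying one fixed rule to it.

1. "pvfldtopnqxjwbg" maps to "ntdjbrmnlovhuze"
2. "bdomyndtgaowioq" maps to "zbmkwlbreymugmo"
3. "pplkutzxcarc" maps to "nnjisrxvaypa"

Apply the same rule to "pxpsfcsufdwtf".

Rule — shift every letter 2 places backward in the alphabet (wrapping around).
On "pxpsfcsufdwtf" that produces "nvnqdaqsdburd".

nvnqdaqsdburd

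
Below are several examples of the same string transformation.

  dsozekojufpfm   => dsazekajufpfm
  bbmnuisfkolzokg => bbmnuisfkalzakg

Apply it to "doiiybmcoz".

daiiybmcaz

The pattern: replace every "o" with "a".
Applying that to "doiiybmcoz" gives "daiiybmcaz".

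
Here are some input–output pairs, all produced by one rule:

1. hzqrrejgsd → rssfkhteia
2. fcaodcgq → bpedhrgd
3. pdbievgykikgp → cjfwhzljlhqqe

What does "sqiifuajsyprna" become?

jjgvbktzqsobtr

The transformation: move the first 2 characters to the end (rotate left by 2), then shift every letter 1 place forward in the alphabet (wrapping around).
So "sqiifuajsyprna" becomes "jjgvbktzqsobtr".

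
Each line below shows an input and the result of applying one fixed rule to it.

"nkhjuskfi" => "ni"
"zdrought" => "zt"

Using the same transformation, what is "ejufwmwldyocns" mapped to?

The pattern: take characters alternately from the front and the back (1st, last, 2nd, 2nd-last, ...), then keep only the first 2 characters.
Applying both steps to "ejufwmwldyocns": "esjnucfowymdwl", then "es".

es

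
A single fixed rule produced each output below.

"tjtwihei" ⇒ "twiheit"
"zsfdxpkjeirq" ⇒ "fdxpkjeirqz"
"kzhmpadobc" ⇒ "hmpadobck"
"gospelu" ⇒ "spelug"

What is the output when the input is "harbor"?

What's happening: move the first 2 characters to the end (rotate left by 2), then delete the last character.
Working it through for "harbor": intermediate "rborha", final "rborh".
(Check on "gospelu": → "spelugo" → "spelug" ✓)

rborh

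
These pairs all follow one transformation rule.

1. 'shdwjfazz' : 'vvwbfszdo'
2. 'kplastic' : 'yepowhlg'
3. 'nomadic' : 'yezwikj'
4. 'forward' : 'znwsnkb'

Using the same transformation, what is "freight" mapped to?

pdceanb

The pattern: reverse the string, then shift every letter 4 places backward in the alphabet (wrapping around).
On "freight": the first step gives "thgierf", and the second then gives "pdceanb".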